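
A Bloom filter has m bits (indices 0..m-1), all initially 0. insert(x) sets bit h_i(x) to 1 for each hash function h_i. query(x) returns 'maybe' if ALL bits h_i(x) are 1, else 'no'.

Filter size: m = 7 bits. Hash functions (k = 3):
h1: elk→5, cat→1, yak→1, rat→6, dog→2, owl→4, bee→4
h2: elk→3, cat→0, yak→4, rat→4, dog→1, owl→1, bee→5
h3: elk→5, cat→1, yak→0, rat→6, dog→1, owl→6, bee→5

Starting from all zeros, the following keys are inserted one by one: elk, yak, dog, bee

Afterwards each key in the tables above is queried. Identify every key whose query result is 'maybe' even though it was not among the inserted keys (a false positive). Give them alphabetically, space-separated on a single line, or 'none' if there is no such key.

Answer: cat

Derivation:
Start: bits=0000000
After insert 'elk': sets bits 3 5 -> bits=0001010
After insert 'yak': sets bits 0 1 4 -> bits=1101110
After insert 'dog': sets bits 1 2 -> bits=1111110
After insert 'bee': sets bits 4 5 -> bits=1111110
Not inserted: cat owl rat — query each against bits=1111110:
query cat: checks bit0=1, bit1=1 (all 1) -> maybe => FALSE POSITIVE
query owl: checks bit1=1, bit4=1, bit6=0 (has a 0) -> no => not a false positive
query rat: checks bit4=1, bit6=0 (has a 0) -> no => not a false positive
False positives (alphabetical): cat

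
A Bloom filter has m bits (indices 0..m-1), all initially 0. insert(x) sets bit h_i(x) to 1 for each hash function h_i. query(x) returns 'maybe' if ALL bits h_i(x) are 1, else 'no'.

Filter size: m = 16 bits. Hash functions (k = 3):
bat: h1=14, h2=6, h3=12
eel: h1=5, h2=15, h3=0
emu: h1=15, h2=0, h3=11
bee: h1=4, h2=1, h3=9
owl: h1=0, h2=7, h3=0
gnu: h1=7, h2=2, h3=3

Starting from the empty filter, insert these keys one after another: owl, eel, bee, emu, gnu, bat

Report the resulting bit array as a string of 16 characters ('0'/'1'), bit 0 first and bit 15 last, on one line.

Start: bits=0000000000000000
After insert 'owl': sets bits 0 7 -> bits=1000000100000000
After insert 'eel': sets bits 0 5 15 -> bits=1000010100000001
After insert 'bee': sets bits 1 4 9 -> bits=1100110101000001
After insert 'emu': sets bits 0 11 15 -> bits=1100110101010001
After insert 'gnu': sets bits 2 3 7 -> bits=1111110101010001
After insert 'bat': sets bits 6 12 14 -> bits=1111111101011011

Answer: 1111111101011011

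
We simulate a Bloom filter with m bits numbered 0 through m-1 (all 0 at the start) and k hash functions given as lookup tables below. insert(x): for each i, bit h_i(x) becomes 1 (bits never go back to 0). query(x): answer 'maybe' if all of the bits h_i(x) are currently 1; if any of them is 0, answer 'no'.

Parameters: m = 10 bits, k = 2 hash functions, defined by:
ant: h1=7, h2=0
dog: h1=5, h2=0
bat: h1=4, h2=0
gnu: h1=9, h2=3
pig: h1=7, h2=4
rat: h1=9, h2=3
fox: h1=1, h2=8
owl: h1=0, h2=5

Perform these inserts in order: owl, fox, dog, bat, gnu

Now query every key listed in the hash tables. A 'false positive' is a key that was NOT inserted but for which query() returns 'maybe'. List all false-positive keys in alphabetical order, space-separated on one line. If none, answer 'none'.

Answer: rat

Derivation:
Start: bits=0000000000
After insert 'owl': sets bits 0 5 -> bits=1000010000
After insert 'fox': sets bits 1 8 -> bits=1100010010
After insert 'dog': sets bits 0 5 -> bits=1100010010
After insert 'bat': sets bits 0 4 -> bits=1100110010
After insert 'gnu': sets bits 3 9 -> bits=1101110011
Not inserted: ant pig rat — query each against bits=1101110011:
query ant: checks bit0=1, bit7=0 (has a 0) -> no => not a false positive
query pig: checks bit4=1, bit7=0 (has a 0) -> no => not a false positive
query rat: checks bit3=1, bit9=1 (all 1) -> maybe => FALSE POSITIVE
False positives (alphabetical): rat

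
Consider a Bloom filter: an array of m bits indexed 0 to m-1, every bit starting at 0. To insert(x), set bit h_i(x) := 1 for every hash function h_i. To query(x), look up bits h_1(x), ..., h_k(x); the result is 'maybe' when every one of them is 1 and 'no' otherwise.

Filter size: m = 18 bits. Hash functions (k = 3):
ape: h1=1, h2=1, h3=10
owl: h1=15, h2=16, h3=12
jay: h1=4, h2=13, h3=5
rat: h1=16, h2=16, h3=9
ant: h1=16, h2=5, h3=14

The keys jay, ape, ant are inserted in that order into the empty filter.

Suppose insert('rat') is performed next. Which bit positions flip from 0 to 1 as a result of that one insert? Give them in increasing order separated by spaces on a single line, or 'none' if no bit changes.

Start: bits=000000000000000000
After insert 'jay': sets bits 4 5 13 -> bits=000011000000010000
After insert 'ape': sets bits 1 10 -> bits=010011000010010000
After insert 'ant': sets bits 5 14 16 -> bits=010011000010011010
insert 'rat' would touch bits 9 16; currently bit9=0, bit16=1
Bits that are 0 among those (would change 0->1): 9

Answer: 9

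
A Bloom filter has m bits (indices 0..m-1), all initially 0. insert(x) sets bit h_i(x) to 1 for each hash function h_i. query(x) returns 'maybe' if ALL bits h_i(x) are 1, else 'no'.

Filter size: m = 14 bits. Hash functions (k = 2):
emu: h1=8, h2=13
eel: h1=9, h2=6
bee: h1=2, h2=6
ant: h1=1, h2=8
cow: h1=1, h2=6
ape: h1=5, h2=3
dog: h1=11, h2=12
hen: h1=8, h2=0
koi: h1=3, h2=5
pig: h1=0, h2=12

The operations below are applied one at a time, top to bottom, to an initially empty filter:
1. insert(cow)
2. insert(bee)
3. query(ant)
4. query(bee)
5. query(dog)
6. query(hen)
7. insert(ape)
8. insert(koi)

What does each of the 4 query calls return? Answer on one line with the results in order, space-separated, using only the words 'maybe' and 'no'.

Start: bits=00000000000000
Op 1: insert cow -> sets bits 1 6 -> bits=01000010000000
Op 2: insert bee -> sets bits 2 6 -> bits=01100010000000
Op 3: query ant -> checks bit1=1, bit8=0 (has a 0) -> no
Op 4: query bee -> checks bit2=1, bit6=1 (all 1) -> maybe
Op 5: query dog -> checks bit11=0, bit12=0 (has a 0) -> no
Op 6: query hen -> checks bit0=0, bit8=0 (has a 0) -> no
Op 7: insert ape -> sets bits 3 5 -> bits=01110110000000
Op 8: insert koi -> sets bits 3 5 -> bits=01110110000000
Query results in order: no maybe no no

Answer: no maybe no no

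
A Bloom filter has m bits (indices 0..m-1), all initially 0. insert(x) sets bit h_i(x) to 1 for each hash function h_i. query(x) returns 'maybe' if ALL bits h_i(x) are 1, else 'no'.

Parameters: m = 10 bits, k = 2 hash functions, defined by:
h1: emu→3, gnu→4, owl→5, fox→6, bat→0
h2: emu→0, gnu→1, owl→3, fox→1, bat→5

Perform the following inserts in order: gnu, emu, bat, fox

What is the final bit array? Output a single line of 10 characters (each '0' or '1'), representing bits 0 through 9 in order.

Start: bits=0000000000
After insert 'gnu': sets bits 1 4 -> bits=0100100000
After insert 'emu': sets bits 0 3 -> bits=1101100000
After insert 'bat': sets bits 0 5 -> bits=1101110000
After insert 'fox': sets bits 1 6 -> bits=1101111000

Answer: 1101111000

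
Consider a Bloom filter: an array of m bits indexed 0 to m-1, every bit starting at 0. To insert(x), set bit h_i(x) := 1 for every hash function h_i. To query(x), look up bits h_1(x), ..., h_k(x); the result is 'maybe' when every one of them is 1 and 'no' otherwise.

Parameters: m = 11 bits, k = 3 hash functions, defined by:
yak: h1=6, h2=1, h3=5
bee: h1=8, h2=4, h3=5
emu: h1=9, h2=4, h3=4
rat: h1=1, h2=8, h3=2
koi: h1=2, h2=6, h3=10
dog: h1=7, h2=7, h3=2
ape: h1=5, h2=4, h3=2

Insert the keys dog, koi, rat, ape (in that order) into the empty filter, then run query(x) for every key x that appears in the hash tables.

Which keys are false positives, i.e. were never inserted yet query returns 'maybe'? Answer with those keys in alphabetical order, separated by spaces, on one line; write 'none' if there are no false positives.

Answer: bee yak

Derivation:
Start: bits=00000000000
After insert 'dog': sets bits 2 7 -> bits=00100001000
After insert 'koi': sets bits 2 6 10 -> bits=00100011001
After insert 'rat': sets bits 1 2 8 -> bits=01100011101
After insert 'ape': sets bits 2 4 5 -> bits=01101111101
Not inserted: bee emu yak — query each against bits=01101111101:
query bee: checks bit4=1, bit5=1, bit8=1 (all 1) -> maybe => FALSE POSITIVE
query emu: checks bit4=1, bit9=0 (has a 0) -> no => not a false positive
query yak: checks bit1=1, bit5=1, bit6=1 (all 1) -> maybe => FALSE POSITIVE
False positives (alphabetical): bee yak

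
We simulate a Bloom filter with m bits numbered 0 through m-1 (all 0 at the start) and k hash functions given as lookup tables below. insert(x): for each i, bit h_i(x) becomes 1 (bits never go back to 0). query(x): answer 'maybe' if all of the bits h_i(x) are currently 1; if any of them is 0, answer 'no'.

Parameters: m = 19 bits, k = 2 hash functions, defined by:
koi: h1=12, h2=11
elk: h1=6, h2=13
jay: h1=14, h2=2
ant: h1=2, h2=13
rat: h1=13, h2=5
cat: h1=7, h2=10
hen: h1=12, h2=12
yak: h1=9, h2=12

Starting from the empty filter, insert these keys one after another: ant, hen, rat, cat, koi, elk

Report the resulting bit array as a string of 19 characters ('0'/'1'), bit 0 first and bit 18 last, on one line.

Start: bits=0000000000000000000
After insert 'ant': sets bits 2 13 -> bits=0010000000000100000
After insert 'hen': sets bits 12 -> bits=0010000000001100000
After insert 'rat': sets bits 5 13 -> bits=0010010000001100000
After insert 'cat': sets bits 7 10 -> bits=0010010100101100000
After insert 'koi': sets bits 11 12 -> bits=0010010100111100000
After insert 'elk': sets bits 6 13 -> bits=0010011100111100000

Answer: 0010011100111100000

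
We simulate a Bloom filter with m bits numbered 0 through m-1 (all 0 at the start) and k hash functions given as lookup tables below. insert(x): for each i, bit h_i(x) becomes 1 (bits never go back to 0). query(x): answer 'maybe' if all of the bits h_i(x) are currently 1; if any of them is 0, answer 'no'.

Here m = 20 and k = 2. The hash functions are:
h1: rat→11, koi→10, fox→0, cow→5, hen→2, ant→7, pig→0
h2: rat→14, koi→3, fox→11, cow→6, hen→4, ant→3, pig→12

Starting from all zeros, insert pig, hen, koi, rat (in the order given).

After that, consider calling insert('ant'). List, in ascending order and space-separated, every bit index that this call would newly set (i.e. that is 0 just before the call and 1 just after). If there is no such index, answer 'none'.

Answer: 7

Derivation:
Start: bits=00000000000000000000
After insert 'pig': sets bits 0 12 -> bits=10000000000010000000
After insert 'hen': sets bits 2 4 -> bits=10101000000010000000
After insert 'koi': sets bits 3 10 -> bits=10111000001010000000
After insert 'rat': sets bits 11 14 -> bits=10111000001110100000
insert 'ant' would touch bits 3 7; currently bit3=1, bit7=0
Bits that are 0 among those (would change 0->1): 7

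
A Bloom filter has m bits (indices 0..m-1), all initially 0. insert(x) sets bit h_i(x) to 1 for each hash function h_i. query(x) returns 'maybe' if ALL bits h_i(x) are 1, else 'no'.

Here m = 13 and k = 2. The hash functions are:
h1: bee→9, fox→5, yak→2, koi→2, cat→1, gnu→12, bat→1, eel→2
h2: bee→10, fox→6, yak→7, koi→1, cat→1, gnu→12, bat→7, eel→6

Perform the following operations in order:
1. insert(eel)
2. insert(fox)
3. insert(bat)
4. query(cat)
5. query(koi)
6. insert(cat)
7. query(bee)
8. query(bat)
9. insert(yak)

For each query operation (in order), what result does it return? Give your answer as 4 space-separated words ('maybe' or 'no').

Answer: maybe maybe no maybe

Derivation:
Start: bits=0000000000000
Op 1: insert eel -> sets bits 2 6 -> bits=0010001000000
Op 2: insert fox -> sets bits 5 6 -> bits=0010011000000
Op 3: insert bat -> sets bits 1 7 -> bits=0110011100000
Op 4: query cat -> checks bit1=1 (all 1) -> maybe
Op 5: query koi -> checks bit1=1, bit2=1 (all 1) -> maybe
Op 6: insert cat -> sets bits 1 -> bits=0110011100000
Op 7: query bee -> checks bit9=0, bit10=0 (has a 0) -> no
Op 8: query bat -> checks bit1=1, bit7=1 (all 1) -> maybe
Op 9: insert yak -> sets bits 2 7 -> bits=0110011100000
Query results in order: maybe maybe no maybe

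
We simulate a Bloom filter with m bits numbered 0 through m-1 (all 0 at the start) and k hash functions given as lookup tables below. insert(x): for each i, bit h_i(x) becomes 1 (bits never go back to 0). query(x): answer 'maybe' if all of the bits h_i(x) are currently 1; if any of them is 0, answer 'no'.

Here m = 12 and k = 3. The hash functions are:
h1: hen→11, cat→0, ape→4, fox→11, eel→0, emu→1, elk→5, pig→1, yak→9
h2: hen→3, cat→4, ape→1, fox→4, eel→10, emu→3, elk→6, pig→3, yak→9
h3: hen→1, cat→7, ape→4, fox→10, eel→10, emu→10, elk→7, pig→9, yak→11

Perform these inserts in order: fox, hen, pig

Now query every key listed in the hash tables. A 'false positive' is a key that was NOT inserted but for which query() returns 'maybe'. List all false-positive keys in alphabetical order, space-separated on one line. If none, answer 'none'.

Start: bits=000000000000
After insert 'fox': sets bits 4 10 11 -> bits=000010000011
After insert 'hen': sets bits 1 3 11 -> bits=010110000011
After insert 'pig': sets bits 1 3 9 -> bits=010110000111
Not inserted: ape cat eel elk emu yak — query each against bits=010110000111:
query ape: checks bit1=1, bit4=1 (all 1) -> maybe => FALSE POSITIVE
query cat: checks bit0=0, bit4=1, bit7=0 (has a 0) -> no => not a false positive
query eel: checks bit0=0, bit10=1 (has a 0) -> no => not a false positive
query elk: checks bit5=0, bit6=0, bit7=0 (has a 0) -> no => not a false positive
query emu: checks bit1=1, bit3=1, bit10=1 (all 1) -> maybe => FALSE POSITIVE
query yak: checks bit9=1, bit11=1 (all 1) -> maybe => FALSE POSITIVE
False positives (alphabetical): ape emu yak

Answer: ape emu yak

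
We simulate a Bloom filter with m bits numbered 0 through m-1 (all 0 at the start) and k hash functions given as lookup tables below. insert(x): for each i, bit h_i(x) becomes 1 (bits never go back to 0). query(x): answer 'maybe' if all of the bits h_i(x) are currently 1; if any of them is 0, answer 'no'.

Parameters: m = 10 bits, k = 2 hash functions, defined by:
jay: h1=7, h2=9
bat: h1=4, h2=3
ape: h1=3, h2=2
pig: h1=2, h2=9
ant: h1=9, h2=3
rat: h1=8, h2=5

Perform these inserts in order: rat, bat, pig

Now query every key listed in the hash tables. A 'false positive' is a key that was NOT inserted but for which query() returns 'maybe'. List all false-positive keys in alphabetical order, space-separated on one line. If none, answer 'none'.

Answer: ant ape

Derivation:
Start: bits=0000000000
After insert 'rat': sets bits 5 8 -> bits=0000010010
After insert 'bat': sets bits 3 4 -> bits=0001110010
After insert 'pig': sets bits 2 9 -> bits=0011110011
Not inserted: ant ape jay — query each against bits=0011110011:
query ant: checks bit3=1, bit9=1 (all 1) -> maybe => FALSE POSITIVE
query ape: checks bit2=1, bit3=1 (all 1) -> maybe => FALSE POSITIVE
query jay: checks bit7=0, bit9=1 (has a 0) -> no => not a false positive
False positives (alphabetical): ant ape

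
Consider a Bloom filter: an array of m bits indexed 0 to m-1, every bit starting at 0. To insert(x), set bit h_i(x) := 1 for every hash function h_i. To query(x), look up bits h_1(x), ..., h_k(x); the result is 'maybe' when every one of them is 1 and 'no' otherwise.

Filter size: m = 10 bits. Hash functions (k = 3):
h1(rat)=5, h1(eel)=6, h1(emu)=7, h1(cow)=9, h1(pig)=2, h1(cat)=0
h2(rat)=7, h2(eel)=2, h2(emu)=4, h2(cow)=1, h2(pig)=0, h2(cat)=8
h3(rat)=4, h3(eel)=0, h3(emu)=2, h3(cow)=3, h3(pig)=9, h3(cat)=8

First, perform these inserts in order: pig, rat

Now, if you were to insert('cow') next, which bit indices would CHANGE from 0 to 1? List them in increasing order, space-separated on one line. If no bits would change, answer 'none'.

Answer: 1 3

Derivation:
Start: bits=0000000000
After insert 'pig': sets bits 0 2 9 -> bits=1010000001
After insert 'rat': sets bits 4 5 7 -> bits=1010110101
insert 'cow' would touch bits 1 3 9; currently bit1=0, bit3=0, bit9=1
Bits that are 0 among those (would change 0->1): 1 3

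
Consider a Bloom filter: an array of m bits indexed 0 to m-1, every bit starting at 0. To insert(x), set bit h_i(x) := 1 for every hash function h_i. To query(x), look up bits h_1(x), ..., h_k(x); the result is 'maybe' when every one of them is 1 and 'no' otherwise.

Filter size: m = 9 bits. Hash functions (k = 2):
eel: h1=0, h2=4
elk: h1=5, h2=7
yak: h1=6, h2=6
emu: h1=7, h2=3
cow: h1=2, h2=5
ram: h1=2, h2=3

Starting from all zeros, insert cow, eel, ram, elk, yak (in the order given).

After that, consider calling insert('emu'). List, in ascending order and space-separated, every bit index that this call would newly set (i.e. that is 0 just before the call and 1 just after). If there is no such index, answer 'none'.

Start: bits=000000000
After insert 'cow': sets bits 2 5 -> bits=001001000
After insert 'eel': sets bits 0 4 -> bits=101011000
After insert 'ram': sets bits 2 3 -> bits=101111000
After insert 'elk': sets bits 5 7 -> bits=101111010
After insert 'yak': sets bits 6 -> bits=101111110
insert 'emu' would touch bits 3 7; currently bit3=1, bit7=1
Bits that are 0 among those (would change 0->1): none

Answer: none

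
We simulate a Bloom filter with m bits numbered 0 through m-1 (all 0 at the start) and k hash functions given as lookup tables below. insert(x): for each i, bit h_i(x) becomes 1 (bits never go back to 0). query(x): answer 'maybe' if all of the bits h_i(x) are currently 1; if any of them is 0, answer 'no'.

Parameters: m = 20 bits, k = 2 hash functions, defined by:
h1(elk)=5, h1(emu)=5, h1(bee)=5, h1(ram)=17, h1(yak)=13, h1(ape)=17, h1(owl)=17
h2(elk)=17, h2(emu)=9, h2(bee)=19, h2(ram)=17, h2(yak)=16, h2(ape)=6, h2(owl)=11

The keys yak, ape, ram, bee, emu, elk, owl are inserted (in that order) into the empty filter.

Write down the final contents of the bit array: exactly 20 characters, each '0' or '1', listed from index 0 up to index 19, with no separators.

Answer: 00000110010101001101

Derivation:
Start: bits=00000000000000000000
After insert 'yak': sets bits 13 16 -> bits=00000000000001001000
After insert 'ape': sets bits 6 17 -> bits=00000010000001001100
After insert 'ram': sets bits 17 -> bits=00000010000001001100
After insert 'bee': sets bits 5 19 -> bits=00000110000001001101
After insert 'emu': sets bits 5 9 -> bits=00000110010001001101
After insert 'elk': sets bits 5 17 -> bits=00000110010001001101
After insert 'owl': sets bits 11 17 -> bits=00000110010101001101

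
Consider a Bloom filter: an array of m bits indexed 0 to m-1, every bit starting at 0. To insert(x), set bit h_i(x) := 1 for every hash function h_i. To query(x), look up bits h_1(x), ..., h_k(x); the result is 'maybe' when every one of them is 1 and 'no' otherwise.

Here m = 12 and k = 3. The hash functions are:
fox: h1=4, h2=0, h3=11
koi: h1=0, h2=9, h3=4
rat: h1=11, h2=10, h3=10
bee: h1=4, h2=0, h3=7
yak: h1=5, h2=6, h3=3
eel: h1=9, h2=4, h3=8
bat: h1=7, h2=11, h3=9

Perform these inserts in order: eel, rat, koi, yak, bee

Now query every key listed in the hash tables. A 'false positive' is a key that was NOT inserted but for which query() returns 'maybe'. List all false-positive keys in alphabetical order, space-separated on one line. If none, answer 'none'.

Start: bits=000000000000
After insert 'eel': sets bits 4 8 9 -> bits=000010001100
After insert 'rat': sets bits 10 11 -> bits=000010001111
After insert 'koi': sets bits 0 4 9 -> bits=100010001111
After insert 'yak': sets bits 3 5 6 -> bits=100111101111
After insert 'bee': sets bits 0 4 7 -> bits=100111111111
Not inserted: bat fox — query each against bits=100111111111:
query bat: checks bit7=1, bit9=1, bit11=1 (all 1) -> maybe => FALSE POSITIVE
query fox: checks bit0=1, bit4=1, bit11=1 (all 1) -> maybe => FALSE POSITIVE
False positives (alphabetical): bat fox

Answer: bat fox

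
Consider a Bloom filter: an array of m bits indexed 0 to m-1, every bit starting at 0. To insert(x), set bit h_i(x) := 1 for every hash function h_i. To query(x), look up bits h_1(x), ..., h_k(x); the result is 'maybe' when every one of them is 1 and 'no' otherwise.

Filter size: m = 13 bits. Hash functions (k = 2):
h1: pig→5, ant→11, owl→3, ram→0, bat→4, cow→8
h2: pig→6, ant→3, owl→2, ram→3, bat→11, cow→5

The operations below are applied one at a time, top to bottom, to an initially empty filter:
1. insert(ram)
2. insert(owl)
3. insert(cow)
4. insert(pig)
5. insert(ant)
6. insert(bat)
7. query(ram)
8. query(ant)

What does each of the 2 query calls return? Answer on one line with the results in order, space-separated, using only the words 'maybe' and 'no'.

Answer: maybe maybe

Derivation:
Start: bits=0000000000000
Op 1: insert ram -> sets bits 0 3 -> bits=1001000000000
Op 2: insert owl -> sets bits 2 3 -> bits=1011000000000
Op 3: insert cow -> sets bits 5 8 -> bits=1011010010000
Op 4: insert pig -> sets bits 5 6 -> bits=1011011010000
Op 5: insert ant -> sets bits 3 11 -> bits=1011011010010
Op 6: insert bat -> sets bits 4 11 -> bits=1011111010010
Op 7: query ram -> checks bit0=1, bit3=1 (all 1) -> maybe
Op 8: query ant -> checks bit3=1, bit11=1 (all 1) -> maybe
Query results in order: maybe maybe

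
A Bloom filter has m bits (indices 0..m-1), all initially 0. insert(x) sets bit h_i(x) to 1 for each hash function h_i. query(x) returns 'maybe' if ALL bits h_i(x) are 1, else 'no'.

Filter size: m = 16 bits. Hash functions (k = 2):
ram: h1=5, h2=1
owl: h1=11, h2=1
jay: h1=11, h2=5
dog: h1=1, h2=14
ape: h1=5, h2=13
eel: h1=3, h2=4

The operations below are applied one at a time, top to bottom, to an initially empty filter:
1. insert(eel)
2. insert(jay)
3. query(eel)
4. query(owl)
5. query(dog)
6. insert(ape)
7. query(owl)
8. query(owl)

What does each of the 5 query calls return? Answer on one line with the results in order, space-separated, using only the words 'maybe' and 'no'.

Answer: maybe no no no no

Derivation:
Start: bits=0000000000000000
Op 1: insert eel -> sets bits 3 4 -> bits=0001100000000000
Op 2: insert jay -> sets bits 5 11 -> bits=0001110000010000
Op 3: query eel -> checks bit3=1, bit4=1 (all 1) -> maybe
Op 4: query owl -> checks bit1=0, bit11=1 (has a 0) -> no
Op 5: query dog -> checks bit1=0, bit14=0 (has a 0) -> no
Op 6: insert ape -> sets bits 5 13 -> bits=0001110000010100
Op 7: query owl -> checks bit1=0, bit11=1 (has a 0) -> no
Op 8: query owl -> checks bit1=0, bit11=1 (has a 0) -> no
Query results in order: maybe no no no no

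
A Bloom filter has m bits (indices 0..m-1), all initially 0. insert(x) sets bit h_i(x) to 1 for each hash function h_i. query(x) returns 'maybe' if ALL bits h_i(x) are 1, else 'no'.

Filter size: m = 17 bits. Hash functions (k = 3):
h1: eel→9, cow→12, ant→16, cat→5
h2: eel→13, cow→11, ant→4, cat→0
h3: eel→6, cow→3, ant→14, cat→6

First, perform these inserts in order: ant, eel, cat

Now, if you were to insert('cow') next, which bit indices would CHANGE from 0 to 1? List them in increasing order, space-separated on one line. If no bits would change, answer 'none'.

Answer: 3 11 12

Derivation:
Start: bits=00000000000000000
After insert 'ant': sets bits 4 14 16 -> bits=00001000000000101
After insert 'eel': sets bits 6 9 13 -> bits=00001010010001101
After insert 'cat': sets bits 0 5 6 -> bits=10001110010001101
insert 'cow' would touch bits 3 11 12; currently bit3=0, bit11=0, bit12=0
Bits that are 0 among those (would change 0->1): 3 11 12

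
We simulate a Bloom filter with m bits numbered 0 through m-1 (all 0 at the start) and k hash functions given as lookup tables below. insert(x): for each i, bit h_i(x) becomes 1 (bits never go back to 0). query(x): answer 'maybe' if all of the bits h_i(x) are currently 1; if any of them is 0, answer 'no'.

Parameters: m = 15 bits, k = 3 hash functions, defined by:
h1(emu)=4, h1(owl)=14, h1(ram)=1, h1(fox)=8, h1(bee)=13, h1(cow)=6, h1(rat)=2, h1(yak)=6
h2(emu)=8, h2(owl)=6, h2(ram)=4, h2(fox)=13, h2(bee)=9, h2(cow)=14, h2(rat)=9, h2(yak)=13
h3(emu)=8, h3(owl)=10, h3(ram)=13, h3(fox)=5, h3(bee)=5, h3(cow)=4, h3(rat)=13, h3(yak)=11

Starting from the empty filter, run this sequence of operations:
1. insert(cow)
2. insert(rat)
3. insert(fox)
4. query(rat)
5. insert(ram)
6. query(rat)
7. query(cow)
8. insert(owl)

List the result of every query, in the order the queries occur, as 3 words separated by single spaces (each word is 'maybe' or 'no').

Start: bits=000000000000000
Op 1: insert cow -> sets bits 4 6 14 -> bits=000010100000001
Op 2: insert rat -> sets bits 2 9 13 -> bits=001010100100011
Op 3: insert fox -> sets bits 5 8 13 -> bits=001011101100011
Op 4: query rat -> checks bit2=1, bit9=1, bit13=1 (all 1) -> maybe
Op 5: insert ram -> sets bits 1 4 13 -> bits=011011101100011
Op 6: query rat -> checks bit2=1, bit9=1, bit13=1 (all 1) -> maybe
Op 7: query cow -> checks bit4=1, bit6=1, bit14=1 (all 1) -> maybe
Op 8: insert owl -> sets bits 6 10 14 -> bits=011011101110011
Query results in order: maybe maybe maybe

Answer: maybe maybe maybe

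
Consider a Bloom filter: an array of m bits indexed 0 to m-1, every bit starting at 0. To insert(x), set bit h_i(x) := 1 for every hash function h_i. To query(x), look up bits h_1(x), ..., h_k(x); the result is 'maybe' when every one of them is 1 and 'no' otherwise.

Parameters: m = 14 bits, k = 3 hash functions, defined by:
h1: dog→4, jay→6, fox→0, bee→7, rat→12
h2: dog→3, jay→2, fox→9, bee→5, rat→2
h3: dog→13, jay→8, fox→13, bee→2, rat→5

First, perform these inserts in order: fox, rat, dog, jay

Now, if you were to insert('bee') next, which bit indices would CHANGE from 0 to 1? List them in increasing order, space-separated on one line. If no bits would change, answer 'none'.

Start: bits=00000000000000
After insert 'fox': sets bits 0 9 13 -> bits=10000000010001
After insert 'rat': sets bits 2 5 12 -> bits=10100100010011
After insert 'dog': sets bits 3 4 13 -> bits=10111100010011
After insert 'jay': sets bits 2 6 8 -> bits=10111110110011
insert 'bee' would touch bits 2 5 7; currently bit2=1, bit5=1, bit7=0
Bits that are 0 among those (would change 0->1): 7

Answer: 7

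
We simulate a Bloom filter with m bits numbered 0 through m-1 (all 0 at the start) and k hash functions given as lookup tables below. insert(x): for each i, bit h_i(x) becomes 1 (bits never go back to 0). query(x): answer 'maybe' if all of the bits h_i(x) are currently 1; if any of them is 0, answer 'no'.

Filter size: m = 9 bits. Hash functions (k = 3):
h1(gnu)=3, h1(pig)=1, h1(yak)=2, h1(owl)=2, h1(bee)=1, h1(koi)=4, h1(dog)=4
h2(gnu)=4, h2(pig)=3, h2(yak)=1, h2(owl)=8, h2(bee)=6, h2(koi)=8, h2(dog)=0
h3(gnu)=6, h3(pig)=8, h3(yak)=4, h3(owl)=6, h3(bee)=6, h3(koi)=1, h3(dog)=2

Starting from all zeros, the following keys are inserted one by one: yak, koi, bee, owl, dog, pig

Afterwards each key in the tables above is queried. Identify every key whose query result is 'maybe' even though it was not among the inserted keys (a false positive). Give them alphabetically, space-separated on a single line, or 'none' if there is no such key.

Answer: gnu

Derivation:
Start: bits=000000000
After insert 'yak': sets bits 1 2 4 -> bits=011010000
After insert 'koi': sets bits 1 4 8 -> bits=011010001
After insert 'bee': sets bits 1 6 -> bits=011010101
After insert 'owl': sets bits 2 6 8 -> bits=011010101
After insert 'dog': sets bits 0 2 4 -> bits=111010101
After insert 'pig': sets bits 1 3 8 -> bits=111110101
Not inserted: gnu — query each against bits=111110101:
query gnu: checks bit3=1, bit4=1, bit6=1 (all 1) -> maybe => FALSE POSITIVE
False positives (alphabetical): gnu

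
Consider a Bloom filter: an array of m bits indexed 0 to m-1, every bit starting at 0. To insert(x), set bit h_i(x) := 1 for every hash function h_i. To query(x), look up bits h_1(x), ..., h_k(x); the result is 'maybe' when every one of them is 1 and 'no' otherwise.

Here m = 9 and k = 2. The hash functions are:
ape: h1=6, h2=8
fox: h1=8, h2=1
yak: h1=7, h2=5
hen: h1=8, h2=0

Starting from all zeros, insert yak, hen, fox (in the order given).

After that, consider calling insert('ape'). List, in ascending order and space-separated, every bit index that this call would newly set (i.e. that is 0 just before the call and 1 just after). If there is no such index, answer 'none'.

Answer: 6

Derivation:
Start: bits=000000000
After insert 'yak': sets bits 5 7 -> bits=000001010
After insert 'hen': sets bits 0 8 -> bits=100001011
After insert 'fox': sets bits 1 8 -> bits=110001011
insert 'ape' would touch bits 6 8; currently bit6=0, bit8=1
Bits that are 0 among those (would change 0->1): 6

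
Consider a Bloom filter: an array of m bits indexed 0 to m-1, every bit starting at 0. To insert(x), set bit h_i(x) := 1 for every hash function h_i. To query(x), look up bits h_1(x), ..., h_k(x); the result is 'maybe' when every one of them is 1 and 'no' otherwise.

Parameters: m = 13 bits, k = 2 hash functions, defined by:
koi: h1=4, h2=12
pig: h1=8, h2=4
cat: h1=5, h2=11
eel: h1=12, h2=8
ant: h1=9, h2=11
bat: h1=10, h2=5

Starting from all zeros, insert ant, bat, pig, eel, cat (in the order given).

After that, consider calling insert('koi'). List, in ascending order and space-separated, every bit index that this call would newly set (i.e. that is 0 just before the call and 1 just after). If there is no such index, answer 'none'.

Answer: none

Derivation:
Start: bits=0000000000000
After insert 'ant': sets bits 9 11 -> bits=0000000001010
After insert 'bat': sets bits 5 10 -> bits=0000010001110
After insert 'pig': sets bits 4 8 -> bits=0000110011110
After insert 'eel': sets bits 8 12 -> bits=0000110011111
After insert 'cat': sets bits 5 11 -> bits=0000110011111
insert 'koi' would touch bits 4 12; currently bit4=1, bit12=1
Bits that are 0 among those (would change 0->1): none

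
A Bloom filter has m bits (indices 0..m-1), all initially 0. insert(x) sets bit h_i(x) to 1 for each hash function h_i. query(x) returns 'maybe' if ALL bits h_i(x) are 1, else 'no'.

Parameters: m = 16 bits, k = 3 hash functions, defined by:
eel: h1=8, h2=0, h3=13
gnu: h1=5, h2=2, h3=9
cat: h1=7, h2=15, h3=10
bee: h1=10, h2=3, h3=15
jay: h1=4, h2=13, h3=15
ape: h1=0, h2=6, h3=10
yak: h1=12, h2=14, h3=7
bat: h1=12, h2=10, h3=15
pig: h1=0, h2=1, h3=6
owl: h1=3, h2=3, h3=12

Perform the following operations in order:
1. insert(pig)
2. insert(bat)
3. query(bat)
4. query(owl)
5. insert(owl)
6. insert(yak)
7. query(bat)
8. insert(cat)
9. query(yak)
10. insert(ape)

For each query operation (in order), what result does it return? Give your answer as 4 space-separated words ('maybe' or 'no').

Start: bits=0000000000000000
Op 1: insert pig -> sets bits 0 1 6 -> bits=1100001000000000
Op 2: insert bat -> sets bits 10 12 15 -> bits=1100001000101001
Op 3: query bat -> checks bit10=1, bit12=1, bit15=1 (all 1) -> maybe
Op 4: query owl -> checks bit3=0, bit12=1 (has a 0) -> no
Op 5: insert owl -> sets bits 3 12 -> bits=1101001000101001
Op 6: insert yak -> sets bits 7 12 14 -> bits=1101001100101011
Op 7: query bat -> checks bit10=1, bit12=1, bit15=1 (all 1) -> maybe
Op 8: insert cat -> sets bits 7 10 15 -> bits=1101001100101011
Op 9: query yak -> checks bit7=1, bit12=1, bit14=1 (all 1) -> maybe
Op 10: insert ape -> sets bits 0 6 10 -> bits=1101001100101011
Query results in order: maybe no maybe maybe

Answer: maybe no maybe maybe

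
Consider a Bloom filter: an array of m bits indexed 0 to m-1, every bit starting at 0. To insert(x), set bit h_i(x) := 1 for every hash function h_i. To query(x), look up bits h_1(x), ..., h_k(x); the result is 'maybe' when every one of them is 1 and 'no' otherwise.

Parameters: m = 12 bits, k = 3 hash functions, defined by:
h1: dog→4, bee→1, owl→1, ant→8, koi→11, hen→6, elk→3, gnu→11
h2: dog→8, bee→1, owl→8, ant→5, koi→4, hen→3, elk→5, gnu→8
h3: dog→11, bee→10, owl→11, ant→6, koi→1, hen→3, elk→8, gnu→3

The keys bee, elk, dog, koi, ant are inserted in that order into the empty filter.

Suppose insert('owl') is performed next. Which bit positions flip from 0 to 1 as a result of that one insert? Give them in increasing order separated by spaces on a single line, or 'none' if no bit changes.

Start: bits=000000000000
After insert 'bee': sets bits 1 10 -> bits=010000000010
After insert 'elk': sets bits 3 5 8 -> bits=010101001010
After insert 'dog': sets bits 4 8 11 -> bits=010111001011
After insert 'koi': sets bits 1 4 11 -> bits=010111001011
After insert 'ant': sets bits 5 6 8 -> bits=010111101011
insert 'owl' would touch bits 1 8 11; currently bit1=1, bit8=1, bit11=1
Bits that are 0 among those (would change 0->1): none

Answer: none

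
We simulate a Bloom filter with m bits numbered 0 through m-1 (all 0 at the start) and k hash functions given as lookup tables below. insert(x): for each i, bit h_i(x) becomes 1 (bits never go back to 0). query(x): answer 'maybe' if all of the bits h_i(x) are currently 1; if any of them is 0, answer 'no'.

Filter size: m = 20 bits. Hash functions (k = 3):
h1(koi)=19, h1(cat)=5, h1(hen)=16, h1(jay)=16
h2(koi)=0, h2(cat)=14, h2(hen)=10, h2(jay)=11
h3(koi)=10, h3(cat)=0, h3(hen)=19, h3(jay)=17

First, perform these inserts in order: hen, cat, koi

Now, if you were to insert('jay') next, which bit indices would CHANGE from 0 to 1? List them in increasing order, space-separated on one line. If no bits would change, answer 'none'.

Start: bits=00000000000000000000
After insert 'hen': sets bits 10 16 19 -> bits=00000000001000001001
After insert 'cat': sets bits 0 5 14 -> bits=10000100001000101001
After insert 'koi': sets bits 0 10 19 -> bits=10000100001000101001
insert 'jay' would touch bits 11 16 17; currently bit11=0, bit16=1, bit17=0
Bits that are 0 among those (would change 0->1): 11 17

Answer: 11 17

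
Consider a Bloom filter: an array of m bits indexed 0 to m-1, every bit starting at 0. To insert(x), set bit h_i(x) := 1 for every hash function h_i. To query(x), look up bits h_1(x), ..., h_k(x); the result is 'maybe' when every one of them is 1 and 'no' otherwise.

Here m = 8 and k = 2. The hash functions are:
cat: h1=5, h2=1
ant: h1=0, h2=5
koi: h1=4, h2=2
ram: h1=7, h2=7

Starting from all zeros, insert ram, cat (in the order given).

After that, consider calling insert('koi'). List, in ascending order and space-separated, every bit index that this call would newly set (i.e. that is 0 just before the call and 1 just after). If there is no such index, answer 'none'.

Start: bits=00000000
After insert 'ram': sets bits 7 -> bits=00000001
After insert 'cat': sets bits 1 5 -> bits=01000101
insert 'koi' would touch bits 2 4; currently bit2=0, bit4=0
Bits that are 0 among those (would change 0->1): 2 4

Answer: 2 4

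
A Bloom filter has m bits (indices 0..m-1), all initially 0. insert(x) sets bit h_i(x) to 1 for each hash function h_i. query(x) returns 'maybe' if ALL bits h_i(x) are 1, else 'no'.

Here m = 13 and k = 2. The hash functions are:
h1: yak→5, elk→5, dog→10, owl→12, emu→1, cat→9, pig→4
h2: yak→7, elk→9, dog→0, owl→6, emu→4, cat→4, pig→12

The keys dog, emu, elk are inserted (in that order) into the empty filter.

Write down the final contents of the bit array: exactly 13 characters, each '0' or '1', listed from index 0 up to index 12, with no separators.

Start: bits=0000000000000
After insert 'dog': sets bits 0 10 -> bits=1000000000100
After insert 'emu': sets bits 1 4 -> bits=1100100000100
After insert 'elk': sets bits 5 9 -> bits=1100110001100

Answer: 1100110001100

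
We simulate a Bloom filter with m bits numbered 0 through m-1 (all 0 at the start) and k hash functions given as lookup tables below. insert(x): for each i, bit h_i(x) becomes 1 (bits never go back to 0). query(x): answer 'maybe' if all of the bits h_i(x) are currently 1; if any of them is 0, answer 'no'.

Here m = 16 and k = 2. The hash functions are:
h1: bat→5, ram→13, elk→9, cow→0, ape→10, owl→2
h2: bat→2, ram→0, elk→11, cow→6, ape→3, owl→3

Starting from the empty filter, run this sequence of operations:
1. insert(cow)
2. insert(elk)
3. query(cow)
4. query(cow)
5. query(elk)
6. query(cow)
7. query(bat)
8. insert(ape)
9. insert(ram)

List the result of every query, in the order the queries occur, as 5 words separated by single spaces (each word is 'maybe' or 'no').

Answer: maybe maybe maybe maybe no

Derivation:
Start: bits=0000000000000000
Op 1: insert cow -> sets bits 0 6 -> bits=1000001000000000
Op 2: insert elk -> sets bits 9 11 -> bits=1000001001010000
Op 3: query cow -> checks bit0=1, bit6=1 (all 1) -> maybe
Op 4: query cow -> checks bit0=1, bit6=1 (all 1) -> maybe
Op 5: query elk -> checks bit9=1, bit11=1 (all 1) -> maybe
Op 6: query cow -> checks bit0=1, bit6=1 (all 1) -> maybe
Op 7: query bat -> checks bit2=0, bit5=0 (has a 0) -> no
Op 8: insert ape -> sets bits 3 10 -> bits=1001001001110000
Op 9: insert ram -> sets bits 0 13 -> bits=1001001001110100
Query results in order: maybe maybe maybe maybe no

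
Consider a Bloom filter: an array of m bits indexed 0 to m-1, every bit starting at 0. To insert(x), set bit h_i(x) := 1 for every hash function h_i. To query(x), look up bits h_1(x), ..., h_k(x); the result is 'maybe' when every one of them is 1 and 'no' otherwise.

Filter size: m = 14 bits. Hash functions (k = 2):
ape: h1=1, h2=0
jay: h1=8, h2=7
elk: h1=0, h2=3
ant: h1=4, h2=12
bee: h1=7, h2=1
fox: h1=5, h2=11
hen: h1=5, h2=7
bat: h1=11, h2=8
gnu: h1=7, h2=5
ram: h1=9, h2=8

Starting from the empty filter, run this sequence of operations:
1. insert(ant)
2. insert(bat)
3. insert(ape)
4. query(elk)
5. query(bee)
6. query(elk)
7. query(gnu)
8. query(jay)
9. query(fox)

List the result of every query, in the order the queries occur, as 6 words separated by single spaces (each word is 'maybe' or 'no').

Start: bits=00000000000000
Op 1: insert ant -> sets bits 4 12 -> bits=00001000000010
Op 2: insert bat -> sets bits 8 11 -> bits=00001000100110
Op 3: insert ape -> sets bits 0 1 -> bits=11001000100110
Op 4: query elk -> checks bit0=1, bit3=0 (has a 0) -> no
Op 5: query bee -> checks bit1=1, bit7=0 (has a 0) -> no
Op 6: query elk -> checks bit0=1, bit3=0 (has a 0) -> no
Op 7: query gnu -> checks bit5=0, bit7=0 (has a 0) -> no
Op 8: query jay -> checks bit7=0, bit8=1 (has a 0) -> no
Op 9: query fox -> checks bit5=0, bit11=1 (has a 0) -> no
Query results in order: no no no no no no

Answer: no no no no no no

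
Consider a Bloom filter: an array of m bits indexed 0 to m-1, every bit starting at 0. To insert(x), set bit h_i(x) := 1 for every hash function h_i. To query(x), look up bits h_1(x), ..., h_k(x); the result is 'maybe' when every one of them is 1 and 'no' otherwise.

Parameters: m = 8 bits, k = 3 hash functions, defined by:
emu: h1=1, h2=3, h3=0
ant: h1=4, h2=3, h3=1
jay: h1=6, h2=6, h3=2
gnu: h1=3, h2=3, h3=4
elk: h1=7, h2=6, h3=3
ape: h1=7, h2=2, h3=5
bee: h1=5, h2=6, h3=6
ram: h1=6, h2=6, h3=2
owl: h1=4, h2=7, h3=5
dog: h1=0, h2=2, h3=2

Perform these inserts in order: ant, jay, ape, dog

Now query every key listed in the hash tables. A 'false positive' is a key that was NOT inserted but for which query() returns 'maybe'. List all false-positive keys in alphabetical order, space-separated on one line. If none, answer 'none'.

Start: bits=00000000
After insert 'ant': sets bits 1 3 4 -> bits=01011000
After insert 'jay': sets bits 2 6 -> bits=01111010
After insert 'ape': sets bits 2 5 7 -> bits=01111111
After insert 'dog': sets bits 0 2 -> bits=11111111
Not inserted: bee elk emu gnu owl ram — query each against bits=11111111:
query bee: checks bit5=1, bit6=1 (all 1) -> maybe => FALSE POSITIVE
query elk: checks bit3=1, bit6=1, bit7=1 (all 1) -> maybe => FALSE POSITIVE
query emu: checks bit0=1, bit1=1, bit3=1 (all 1) -> maybe => FALSE POSITIVE
query gnu: checks bit3=1, bit4=1 (all 1) -> maybe => FALSE POSITIVE
query owl: checks bit4=1, bit5=1, bit7=1 (all 1) -> maybe => FALSE POSITIVE
query ram: checks bit2=1, bit6=1 (all 1) -> maybe => FALSE POSITIVE
False positives (alphabetical): bee elk emu gnu owl ram

Answer: bee elk emu gnu owl ram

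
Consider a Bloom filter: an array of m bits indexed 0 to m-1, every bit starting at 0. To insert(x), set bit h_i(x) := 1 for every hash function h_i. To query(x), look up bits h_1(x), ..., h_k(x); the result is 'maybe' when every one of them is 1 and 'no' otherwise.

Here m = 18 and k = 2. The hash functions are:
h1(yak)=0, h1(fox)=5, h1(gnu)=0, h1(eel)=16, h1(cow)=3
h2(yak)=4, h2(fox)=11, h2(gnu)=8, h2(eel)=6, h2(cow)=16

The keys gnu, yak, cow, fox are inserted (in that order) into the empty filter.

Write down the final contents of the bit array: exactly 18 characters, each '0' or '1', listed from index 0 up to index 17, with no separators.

Start: bits=000000000000000000
After insert 'gnu': sets bits 0 8 -> bits=100000001000000000
After insert 'yak': sets bits 0 4 -> bits=100010001000000000
After insert 'cow': sets bits 3 16 -> bits=100110001000000010
After insert 'fox': sets bits 5 11 -> bits=100111001001000010

Answer: 100111001001000010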